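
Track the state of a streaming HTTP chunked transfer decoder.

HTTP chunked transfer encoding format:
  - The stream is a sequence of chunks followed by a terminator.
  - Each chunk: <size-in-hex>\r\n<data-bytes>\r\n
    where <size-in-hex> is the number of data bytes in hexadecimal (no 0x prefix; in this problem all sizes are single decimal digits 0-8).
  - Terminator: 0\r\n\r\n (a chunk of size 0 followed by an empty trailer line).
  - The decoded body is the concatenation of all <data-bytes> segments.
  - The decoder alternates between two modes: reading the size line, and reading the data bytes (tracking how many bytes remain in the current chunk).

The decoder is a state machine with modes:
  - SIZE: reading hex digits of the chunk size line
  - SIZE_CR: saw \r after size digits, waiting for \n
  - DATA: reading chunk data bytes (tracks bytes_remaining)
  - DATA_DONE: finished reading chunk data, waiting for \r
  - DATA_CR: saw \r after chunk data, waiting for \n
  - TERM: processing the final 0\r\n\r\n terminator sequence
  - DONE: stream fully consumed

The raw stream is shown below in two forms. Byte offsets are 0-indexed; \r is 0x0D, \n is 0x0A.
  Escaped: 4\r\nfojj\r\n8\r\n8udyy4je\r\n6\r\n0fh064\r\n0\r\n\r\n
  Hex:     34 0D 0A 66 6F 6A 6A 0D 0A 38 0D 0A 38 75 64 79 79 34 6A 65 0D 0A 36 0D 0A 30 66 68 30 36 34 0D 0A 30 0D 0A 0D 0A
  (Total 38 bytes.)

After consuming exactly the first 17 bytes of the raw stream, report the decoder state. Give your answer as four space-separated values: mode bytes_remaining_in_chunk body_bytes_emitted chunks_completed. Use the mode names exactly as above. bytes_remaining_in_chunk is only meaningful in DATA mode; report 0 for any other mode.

Byte 0 = '4': mode=SIZE remaining=0 emitted=0 chunks_done=0
Byte 1 = 0x0D: mode=SIZE_CR remaining=0 emitted=0 chunks_done=0
Byte 2 = 0x0A: mode=DATA remaining=4 emitted=0 chunks_done=0
Byte 3 = 'f': mode=DATA remaining=3 emitted=1 chunks_done=0
Byte 4 = 'o': mode=DATA remaining=2 emitted=2 chunks_done=0
Byte 5 = 'j': mode=DATA remaining=1 emitted=3 chunks_done=0
Byte 6 = 'j': mode=DATA_DONE remaining=0 emitted=4 chunks_done=0
Byte 7 = 0x0D: mode=DATA_CR remaining=0 emitted=4 chunks_done=0
Byte 8 = 0x0A: mode=SIZE remaining=0 emitted=4 chunks_done=1
Byte 9 = '8': mode=SIZE remaining=0 emitted=4 chunks_done=1
Byte 10 = 0x0D: mode=SIZE_CR remaining=0 emitted=4 chunks_done=1
Byte 11 = 0x0A: mode=DATA remaining=8 emitted=4 chunks_done=1
Byte 12 = '8': mode=DATA remaining=7 emitted=5 chunks_done=1
Byte 13 = 'u': mode=DATA remaining=6 emitted=6 chunks_done=1
Byte 14 = 'd': mode=DATA remaining=5 emitted=7 chunks_done=1
Byte 15 = 'y': mode=DATA remaining=4 emitted=8 chunks_done=1
Byte 16 = 'y': mode=DATA remaining=3 emitted=9 chunks_done=1

Answer: DATA 3 9 1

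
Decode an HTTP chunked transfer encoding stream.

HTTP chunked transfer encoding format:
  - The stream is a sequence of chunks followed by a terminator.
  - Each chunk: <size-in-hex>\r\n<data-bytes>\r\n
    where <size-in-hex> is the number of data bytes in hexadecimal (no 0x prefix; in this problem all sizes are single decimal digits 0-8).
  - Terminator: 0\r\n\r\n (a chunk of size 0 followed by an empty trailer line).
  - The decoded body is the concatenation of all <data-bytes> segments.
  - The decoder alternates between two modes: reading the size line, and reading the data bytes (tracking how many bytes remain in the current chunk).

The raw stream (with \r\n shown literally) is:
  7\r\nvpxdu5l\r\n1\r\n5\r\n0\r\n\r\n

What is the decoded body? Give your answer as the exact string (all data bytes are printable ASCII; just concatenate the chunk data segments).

Answer: vpxdu5l5

Derivation:
Chunk 1: stream[0..1]='7' size=0x7=7, data at stream[3..10]='vpxdu5l' -> body[0..7], body so far='vpxdu5l'
Chunk 2: stream[12..13]='1' size=0x1=1, data at stream[15..16]='5' -> body[7..8], body so far='vpxdu5l5'
Chunk 3: stream[18..19]='0' size=0 (terminator). Final body='vpxdu5l5' (8 bytes)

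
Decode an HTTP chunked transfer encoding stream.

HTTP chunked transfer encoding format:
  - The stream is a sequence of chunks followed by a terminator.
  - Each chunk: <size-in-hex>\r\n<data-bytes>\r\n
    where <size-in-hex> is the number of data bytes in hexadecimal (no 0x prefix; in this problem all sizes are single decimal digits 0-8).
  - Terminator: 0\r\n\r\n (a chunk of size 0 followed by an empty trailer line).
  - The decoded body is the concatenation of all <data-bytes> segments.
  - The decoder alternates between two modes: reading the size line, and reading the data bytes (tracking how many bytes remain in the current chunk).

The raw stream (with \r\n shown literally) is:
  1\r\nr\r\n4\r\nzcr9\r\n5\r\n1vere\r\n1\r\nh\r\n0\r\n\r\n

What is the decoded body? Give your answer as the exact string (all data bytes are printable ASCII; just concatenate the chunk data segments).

Chunk 1: stream[0..1]='1' size=0x1=1, data at stream[3..4]='r' -> body[0..1], body so far='r'
Chunk 2: stream[6..7]='4' size=0x4=4, data at stream[9..13]='zcr9' -> body[1..5], body so far='rzcr9'
Chunk 3: stream[15..16]='5' size=0x5=5, data at stream[18..23]='1vere' -> body[5..10], body so far='rzcr91vere'
Chunk 4: stream[25..26]='1' size=0x1=1, data at stream[28..29]='h' -> body[10..11], body so far='rzcr91vereh'
Chunk 5: stream[31..32]='0' size=0 (terminator). Final body='rzcr91vereh' (11 bytes)

Answer: rzcr91vereh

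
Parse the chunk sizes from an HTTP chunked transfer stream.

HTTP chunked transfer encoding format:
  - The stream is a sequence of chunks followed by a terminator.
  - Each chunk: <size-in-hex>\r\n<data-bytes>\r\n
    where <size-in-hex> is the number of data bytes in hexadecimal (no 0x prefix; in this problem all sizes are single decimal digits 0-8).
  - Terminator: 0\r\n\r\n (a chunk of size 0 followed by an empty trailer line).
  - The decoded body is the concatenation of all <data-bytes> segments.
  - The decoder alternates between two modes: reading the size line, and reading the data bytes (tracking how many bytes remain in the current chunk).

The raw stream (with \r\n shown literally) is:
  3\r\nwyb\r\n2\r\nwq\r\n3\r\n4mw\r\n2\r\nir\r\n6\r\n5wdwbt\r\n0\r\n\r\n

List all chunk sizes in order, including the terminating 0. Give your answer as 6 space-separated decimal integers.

Answer: 3 2 3 2 6 0

Derivation:
Chunk 1: stream[0..1]='3' size=0x3=3, data at stream[3..6]='wyb' -> body[0..3], body so far='wyb'
Chunk 2: stream[8..9]='2' size=0x2=2, data at stream[11..13]='wq' -> body[3..5], body so far='wybwq'
Chunk 3: stream[15..16]='3' size=0x3=3, data at stream[18..21]='4mw' -> body[5..8], body so far='wybwq4mw'
Chunk 4: stream[23..24]='2' size=0x2=2, data at stream[26..28]='ir' -> body[8..10], body so far='wybwq4mwir'
Chunk 5: stream[30..31]='6' size=0x6=6, data at stream[33..39]='5wdwbt' -> body[10..16], body so far='wybwq4mwir5wdwbt'
Chunk 6: stream[41..42]='0' size=0 (terminator). Final body='wybwq4mwir5wdwbt' (16 bytes)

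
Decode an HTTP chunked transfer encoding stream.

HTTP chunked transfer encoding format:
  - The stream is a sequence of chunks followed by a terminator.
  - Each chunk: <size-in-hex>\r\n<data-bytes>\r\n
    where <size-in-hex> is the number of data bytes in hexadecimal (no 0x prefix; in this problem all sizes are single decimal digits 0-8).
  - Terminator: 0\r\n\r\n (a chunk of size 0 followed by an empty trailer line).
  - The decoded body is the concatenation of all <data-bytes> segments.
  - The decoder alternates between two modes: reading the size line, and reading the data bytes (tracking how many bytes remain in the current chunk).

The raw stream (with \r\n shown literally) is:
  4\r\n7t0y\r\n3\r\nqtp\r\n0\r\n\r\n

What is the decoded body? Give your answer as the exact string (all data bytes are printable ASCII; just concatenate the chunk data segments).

Answer: 7t0yqtp

Derivation:
Chunk 1: stream[0..1]='4' size=0x4=4, data at stream[3..7]='7t0y' -> body[0..4], body so far='7t0y'
Chunk 2: stream[9..10]='3' size=0x3=3, data at stream[12..15]='qtp' -> body[4..7], body so far='7t0yqtp'
Chunk 3: stream[17..18]='0' size=0 (terminator). Final body='7t0yqtp' (7 bytes)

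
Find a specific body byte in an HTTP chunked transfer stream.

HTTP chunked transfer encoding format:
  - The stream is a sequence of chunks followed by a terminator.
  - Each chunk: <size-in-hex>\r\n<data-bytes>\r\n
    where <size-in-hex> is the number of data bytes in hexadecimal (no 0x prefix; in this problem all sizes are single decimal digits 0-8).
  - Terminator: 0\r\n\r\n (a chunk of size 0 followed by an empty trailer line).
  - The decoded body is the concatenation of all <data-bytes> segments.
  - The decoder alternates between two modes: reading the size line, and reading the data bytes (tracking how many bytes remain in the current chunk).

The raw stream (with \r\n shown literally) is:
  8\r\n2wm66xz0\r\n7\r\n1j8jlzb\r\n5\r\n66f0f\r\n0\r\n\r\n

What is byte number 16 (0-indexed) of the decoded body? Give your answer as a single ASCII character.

Answer: 6

Derivation:
Chunk 1: stream[0..1]='8' size=0x8=8, data at stream[3..11]='2wm66xz0' -> body[0..8], body so far='2wm66xz0'
Chunk 2: stream[13..14]='7' size=0x7=7, data at stream[16..23]='1j8jlzb' -> body[8..15], body so far='2wm66xz01j8jlzb'
Chunk 3: stream[25..26]='5' size=0x5=5, data at stream[28..33]='66f0f' -> body[15..20], body so far='2wm66xz01j8jlzb66f0f'
Chunk 4: stream[35..36]='0' size=0 (terminator). Final body='2wm66xz01j8jlzb66f0f' (20 bytes)
Body byte 16 = '6'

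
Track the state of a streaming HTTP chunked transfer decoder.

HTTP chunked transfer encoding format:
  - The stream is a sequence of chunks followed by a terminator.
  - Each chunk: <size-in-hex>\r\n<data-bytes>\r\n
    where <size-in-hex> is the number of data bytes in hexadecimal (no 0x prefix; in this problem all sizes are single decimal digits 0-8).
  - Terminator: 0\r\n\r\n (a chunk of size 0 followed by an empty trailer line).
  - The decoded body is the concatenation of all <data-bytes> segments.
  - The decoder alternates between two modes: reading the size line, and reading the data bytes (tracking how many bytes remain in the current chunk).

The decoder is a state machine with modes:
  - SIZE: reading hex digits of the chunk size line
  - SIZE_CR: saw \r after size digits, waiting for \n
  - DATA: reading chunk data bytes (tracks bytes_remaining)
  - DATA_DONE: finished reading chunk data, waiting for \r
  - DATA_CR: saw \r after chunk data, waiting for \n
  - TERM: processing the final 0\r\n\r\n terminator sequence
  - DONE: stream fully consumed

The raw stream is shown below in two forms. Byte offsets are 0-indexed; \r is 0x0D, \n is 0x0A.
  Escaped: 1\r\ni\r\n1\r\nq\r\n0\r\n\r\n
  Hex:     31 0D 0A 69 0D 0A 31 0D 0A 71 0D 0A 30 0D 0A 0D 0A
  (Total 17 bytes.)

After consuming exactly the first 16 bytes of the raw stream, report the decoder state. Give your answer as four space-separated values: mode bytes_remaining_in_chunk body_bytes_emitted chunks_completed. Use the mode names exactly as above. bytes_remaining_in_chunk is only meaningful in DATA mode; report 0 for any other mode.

Byte 0 = '1': mode=SIZE remaining=0 emitted=0 chunks_done=0
Byte 1 = 0x0D: mode=SIZE_CR remaining=0 emitted=0 chunks_done=0
Byte 2 = 0x0A: mode=DATA remaining=1 emitted=0 chunks_done=0
Byte 3 = 'i': mode=DATA_DONE remaining=0 emitted=1 chunks_done=0
Byte 4 = 0x0D: mode=DATA_CR remaining=0 emitted=1 chunks_done=0
Byte 5 = 0x0A: mode=SIZE remaining=0 emitted=1 chunks_done=1
Byte 6 = '1': mode=SIZE remaining=0 emitted=1 chunks_done=1
Byte 7 = 0x0D: mode=SIZE_CR remaining=0 emitted=1 chunks_done=1
Byte 8 = 0x0A: mode=DATA remaining=1 emitted=1 chunks_done=1
Byte 9 = 'q': mode=DATA_DONE remaining=0 emitted=2 chunks_done=1
Byte 10 = 0x0D: mode=DATA_CR remaining=0 emitted=2 chunks_done=1
Byte 11 = 0x0A: mode=SIZE remaining=0 emitted=2 chunks_done=2
Byte 12 = '0': mode=SIZE remaining=0 emitted=2 chunks_done=2
Byte 13 = 0x0D: mode=SIZE_CR remaining=0 emitted=2 chunks_done=2
Byte 14 = 0x0A: mode=TERM remaining=0 emitted=2 chunks_done=2
Byte 15 = 0x0D: mode=TERM remaining=0 emitted=2 chunks_done=2

Answer: TERM 0 2 2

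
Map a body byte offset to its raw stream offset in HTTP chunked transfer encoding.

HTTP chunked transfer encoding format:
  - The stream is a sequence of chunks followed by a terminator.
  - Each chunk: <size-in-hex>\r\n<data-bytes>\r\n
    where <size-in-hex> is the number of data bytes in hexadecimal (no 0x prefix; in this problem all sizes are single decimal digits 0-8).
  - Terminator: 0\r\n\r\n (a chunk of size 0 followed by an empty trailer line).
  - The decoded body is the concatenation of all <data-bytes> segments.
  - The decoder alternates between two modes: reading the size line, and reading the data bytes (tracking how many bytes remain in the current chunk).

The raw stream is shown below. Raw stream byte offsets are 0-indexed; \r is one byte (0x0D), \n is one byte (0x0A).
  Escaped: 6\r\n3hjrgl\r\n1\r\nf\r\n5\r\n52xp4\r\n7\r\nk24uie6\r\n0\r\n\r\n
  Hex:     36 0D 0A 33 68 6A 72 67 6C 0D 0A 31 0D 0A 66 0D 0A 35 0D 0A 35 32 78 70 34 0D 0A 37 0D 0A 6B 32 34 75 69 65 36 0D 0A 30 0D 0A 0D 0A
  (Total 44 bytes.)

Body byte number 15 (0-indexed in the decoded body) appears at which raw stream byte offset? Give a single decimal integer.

Chunk 1: stream[0..1]='6' size=0x6=6, data at stream[3..9]='3hjrgl' -> body[0..6], body so far='3hjrgl'
Chunk 2: stream[11..12]='1' size=0x1=1, data at stream[14..15]='f' -> body[6..7], body so far='3hjrglf'
Chunk 3: stream[17..18]='5' size=0x5=5, data at stream[20..25]='52xp4' -> body[7..12], body so far='3hjrglf52xp4'
Chunk 4: stream[27..28]='7' size=0x7=7, data at stream[30..37]='k24uie6' -> body[12..19], body so far='3hjrglf52xp4k24uie6'
Chunk 5: stream[39..40]='0' size=0 (terminator). Final body='3hjrglf52xp4k24uie6' (19 bytes)
Body byte 15 at stream offset 33

Answer: 33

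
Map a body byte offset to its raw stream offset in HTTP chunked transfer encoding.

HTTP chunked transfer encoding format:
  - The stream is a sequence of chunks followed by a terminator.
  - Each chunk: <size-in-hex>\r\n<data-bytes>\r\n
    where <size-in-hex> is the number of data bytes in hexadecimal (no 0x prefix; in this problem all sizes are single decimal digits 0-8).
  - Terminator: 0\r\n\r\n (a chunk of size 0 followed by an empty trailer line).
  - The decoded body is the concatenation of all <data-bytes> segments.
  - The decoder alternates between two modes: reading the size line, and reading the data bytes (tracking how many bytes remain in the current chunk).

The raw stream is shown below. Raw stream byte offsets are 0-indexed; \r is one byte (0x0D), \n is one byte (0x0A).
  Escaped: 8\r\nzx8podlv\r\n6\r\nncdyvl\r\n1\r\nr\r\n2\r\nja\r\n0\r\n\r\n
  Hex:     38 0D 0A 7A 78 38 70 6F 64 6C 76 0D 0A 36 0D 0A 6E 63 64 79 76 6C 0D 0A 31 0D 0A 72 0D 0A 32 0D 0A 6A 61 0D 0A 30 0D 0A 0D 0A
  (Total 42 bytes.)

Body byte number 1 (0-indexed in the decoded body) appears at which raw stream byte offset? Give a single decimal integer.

Chunk 1: stream[0..1]='8' size=0x8=8, data at stream[3..11]='zx8podlv' -> body[0..8], body so far='zx8podlv'
Chunk 2: stream[13..14]='6' size=0x6=6, data at stream[16..22]='ncdyvl' -> body[8..14], body so far='zx8podlvncdyvl'
Chunk 3: stream[24..25]='1' size=0x1=1, data at stream[27..28]='r' -> body[14..15], body so far='zx8podlvncdyvlr'
Chunk 4: stream[30..31]='2' size=0x2=2, data at stream[33..35]='ja' -> body[15..17], body so far='zx8podlvncdyvlrja'
Chunk 5: stream[37..38]='0' size=0 (terminator). Final body='zx8podlvncdyvlrja' (17 bytes)
Body byte 1 at stream offset 4

Answer: 4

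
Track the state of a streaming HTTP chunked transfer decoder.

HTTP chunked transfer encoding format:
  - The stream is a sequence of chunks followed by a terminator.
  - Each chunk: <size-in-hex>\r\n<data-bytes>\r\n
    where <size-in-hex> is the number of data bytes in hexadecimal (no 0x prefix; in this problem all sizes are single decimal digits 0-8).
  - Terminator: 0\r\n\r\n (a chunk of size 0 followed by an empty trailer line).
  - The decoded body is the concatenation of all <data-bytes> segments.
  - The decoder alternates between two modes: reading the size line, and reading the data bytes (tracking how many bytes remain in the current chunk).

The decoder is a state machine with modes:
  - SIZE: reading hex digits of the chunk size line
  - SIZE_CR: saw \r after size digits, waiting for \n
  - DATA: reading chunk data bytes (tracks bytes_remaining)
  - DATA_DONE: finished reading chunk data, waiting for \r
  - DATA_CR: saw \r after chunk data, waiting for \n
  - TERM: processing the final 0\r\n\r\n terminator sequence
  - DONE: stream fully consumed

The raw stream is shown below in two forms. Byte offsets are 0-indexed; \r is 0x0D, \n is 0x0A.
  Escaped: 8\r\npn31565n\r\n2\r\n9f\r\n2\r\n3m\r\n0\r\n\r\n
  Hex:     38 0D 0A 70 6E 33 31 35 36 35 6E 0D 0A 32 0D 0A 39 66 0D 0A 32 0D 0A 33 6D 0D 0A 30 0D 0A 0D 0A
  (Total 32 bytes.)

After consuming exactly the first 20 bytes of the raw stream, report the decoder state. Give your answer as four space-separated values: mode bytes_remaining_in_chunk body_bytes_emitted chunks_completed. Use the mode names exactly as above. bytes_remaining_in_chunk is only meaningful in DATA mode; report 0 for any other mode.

Byte 0 = '8': mode=SIZE remaining=0 emitted=0 chunks_done=0
Byte 1 = 0x0D: mode=SIZE_CR remaining=0 emitted=0 chunks_done=0
Byte 2 = 0x0A: mode=DATA remaining=8 emitted=0 chunks_done=0
Byte 3 = 'p': mode=DATA remaining=7 emitted=1 chunks_done=0
Byte 4 = 'n': mode=DATA remaining=6 emitted=2 chunks_done=0
Byte 5 = '3': mode=DATA remaining=5 emitted=3 chunks_done=0
Byte 6 = '1': mode=DATA remaining=4 emitted=4 chunks_done=0
Byte 7 = '5': mode=DATA remaining=3 emitted=5 chunks_done=0
Byte 8 = '6': mode=DATA remaining=2 emitted=6 chunks_done=0
Byte 9 = '5': mode=DATA remaining=1 emitted=7 chunks_done=0
Byte 10 = 'n': mode=DATA_DONE remaining=0 emitted=8 chunks_done=0
Byte 11 = 0x0D: mode=DATA_CR remaining=0 emitted=8 chunks_done=0
Byte 12 = 0x0A: mode=SIZE remaining=0 emitted=8 chunks_done=1
Byte 13 = '2': mode=SIZE remaining=0 emitted=8 chunks_done=1
Byte 14 = 0x0D: mode=SIZE_CR remaining=0 emitted=8 chunks_done=1
Byte 15 = 0x0A: mode=DATA remaining=2 emitted=8 chunks_done=1
Byte 16 = '9': mode=DATA remaining=1 emitted=9 chunks_done=1
Byte 17 = 'f': mode=DATA_DONE remaining=0 emitted=10 chunks_done=1
Byte 18 = 0x0D: mode=DATA_CR remaining=0 emitted=10 chunks_done=1
Byte 19 = 0x0A: mode=SIZE remaining=0 emitted=10 chunks_done=2

Answer: SIZE 0 10 2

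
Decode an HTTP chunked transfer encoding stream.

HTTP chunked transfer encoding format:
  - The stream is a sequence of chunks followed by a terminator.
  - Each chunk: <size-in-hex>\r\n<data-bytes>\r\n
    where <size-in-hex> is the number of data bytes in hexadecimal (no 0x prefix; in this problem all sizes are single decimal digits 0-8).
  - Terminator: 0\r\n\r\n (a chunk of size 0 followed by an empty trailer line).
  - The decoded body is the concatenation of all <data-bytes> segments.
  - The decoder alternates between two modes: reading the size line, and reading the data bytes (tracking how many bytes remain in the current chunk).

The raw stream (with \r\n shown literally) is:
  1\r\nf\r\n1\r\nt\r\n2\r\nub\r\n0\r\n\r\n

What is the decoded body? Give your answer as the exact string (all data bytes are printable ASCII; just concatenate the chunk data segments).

Answer: ftub

Derivation:
Chunk 1: stream[0..1]='1' size=0x1=1, data at stream[3..4]='f' -> body[0..1], body so far='f'
Chunk 2: stream[6..7]='1' size=0x1=1, data at stream[9..10]='t' -> body[1..2], body so far='ft'
Chunk 3: stream[12..13]='2' size=0x2=2, data at stream[15..17]='ub' -> body[2..4], body so far='ftub'
Chunk 4: stream[19..20]='0' size=0 (terminator). Final body='ftub' (4 bytes)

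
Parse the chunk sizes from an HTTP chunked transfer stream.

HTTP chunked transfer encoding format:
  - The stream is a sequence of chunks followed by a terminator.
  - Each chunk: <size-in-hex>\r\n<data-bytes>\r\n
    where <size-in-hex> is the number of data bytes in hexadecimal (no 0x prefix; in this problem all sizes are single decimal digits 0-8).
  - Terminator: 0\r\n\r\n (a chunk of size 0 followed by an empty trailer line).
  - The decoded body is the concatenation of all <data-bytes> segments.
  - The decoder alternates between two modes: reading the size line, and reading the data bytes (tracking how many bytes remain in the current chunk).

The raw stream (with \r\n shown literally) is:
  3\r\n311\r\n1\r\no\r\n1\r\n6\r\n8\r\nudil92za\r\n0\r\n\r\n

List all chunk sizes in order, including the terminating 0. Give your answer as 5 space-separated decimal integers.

Answer: 3 1 1 8 0

Derivation:
Chunk 1: stream[0..1]='3' size=0x3=3, data at stream[3..6]='311' -> body[0..3], body so far='311'
Chunk 2: stream[8..9]='1' size=0x1=1, data at stream[11..12]='o' -> body[3..4], body so far='311o'
Chunk 3: stream[14..15]='1' size=0x1=1, data at stream[17..18]='6' -> body[4..5], body so far='311o6'
Chunk 4: stream[20..21]='8' size=0x8=8, data at stream[23..31]='udil92za' -> body[5..13], body so far='311o6udil92za'
Chunk 5: stream[33..34]='0' size=0 (terminator). Final body='311o6udil92za' (13 bytes)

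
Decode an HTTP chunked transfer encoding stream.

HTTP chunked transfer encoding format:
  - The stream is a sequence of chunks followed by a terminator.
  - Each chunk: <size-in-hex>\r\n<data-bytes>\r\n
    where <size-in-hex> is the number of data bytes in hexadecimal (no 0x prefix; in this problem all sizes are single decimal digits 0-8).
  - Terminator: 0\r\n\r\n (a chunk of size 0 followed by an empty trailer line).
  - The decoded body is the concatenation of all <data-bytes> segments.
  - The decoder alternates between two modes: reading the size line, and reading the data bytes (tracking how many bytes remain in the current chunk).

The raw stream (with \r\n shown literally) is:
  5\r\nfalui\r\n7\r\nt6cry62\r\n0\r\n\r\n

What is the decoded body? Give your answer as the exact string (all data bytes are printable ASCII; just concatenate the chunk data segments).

Answer: faluit6cry62

Derivation:
Chunk 1: stream[0..1]='5' size=0x5=5, data at stream[3..8]='falui' -> body[0..5], body so far='falui'
Chunk 2: stream[10..11]='7' size=0x7=7, data at stream[13..20]='t6cry62' -> body[5..12], body so far='faluit6cry62'
Chunk 3: stream[22..23]='0' size=0 (terminator). Final body='faluit6cry62' (12 bytes)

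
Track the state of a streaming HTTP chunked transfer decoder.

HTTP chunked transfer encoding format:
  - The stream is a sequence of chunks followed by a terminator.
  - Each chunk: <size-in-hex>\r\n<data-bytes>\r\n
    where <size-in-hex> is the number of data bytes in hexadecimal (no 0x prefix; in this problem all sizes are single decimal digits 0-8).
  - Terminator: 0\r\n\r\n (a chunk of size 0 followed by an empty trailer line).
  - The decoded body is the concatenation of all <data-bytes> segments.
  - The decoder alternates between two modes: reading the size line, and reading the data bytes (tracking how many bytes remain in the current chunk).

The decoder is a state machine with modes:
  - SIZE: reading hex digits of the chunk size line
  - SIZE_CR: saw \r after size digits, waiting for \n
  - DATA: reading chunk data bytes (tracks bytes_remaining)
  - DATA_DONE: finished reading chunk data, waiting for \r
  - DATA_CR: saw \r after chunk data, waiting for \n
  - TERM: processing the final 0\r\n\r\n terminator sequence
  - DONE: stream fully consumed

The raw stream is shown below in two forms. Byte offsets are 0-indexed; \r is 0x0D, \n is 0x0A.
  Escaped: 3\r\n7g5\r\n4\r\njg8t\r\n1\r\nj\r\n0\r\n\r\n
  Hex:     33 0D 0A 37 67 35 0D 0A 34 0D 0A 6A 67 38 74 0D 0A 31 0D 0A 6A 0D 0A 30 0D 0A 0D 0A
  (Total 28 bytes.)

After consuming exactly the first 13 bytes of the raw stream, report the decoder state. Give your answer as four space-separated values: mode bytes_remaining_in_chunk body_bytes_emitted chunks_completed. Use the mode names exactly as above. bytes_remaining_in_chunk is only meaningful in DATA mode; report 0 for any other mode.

Answer: DATA 2 5 1

Derivation:
Byte 0 = '3': mode=SIZE remaining=0 emitted=0 chunks_done=0
Byte 1 = 0x0D: mode=SIZE_CR remaining=0 emitted=0 chunks_done=0
Byte 2 = 0x0A: mode=DATA remaining=3 emitted=0 chunks_done=0
Byte 3 = '7': mode=DATA remaining=2 emitted=1 chunks_done=0
Byte 4 = 'g': mode=DATA remaining=1 emitted=2 chunks_done=0
Byte 5 = '5': mode=DATA_DONE remaining=0 emitted=3 chunks_done=0
Byte 6 = 0x0D: mode=DATA_CR remaining=0 emitted=3 chunks_done=0
Byte 7 = 0x0A: mode=SIZE remaining=0 emitted=3 chunks_done=1
Byte 8 = '4': mode=SIZE remaining=0 emitted=3 chunks_done=1
Byte 9 = 0x0D: mode=SIZE_CR remaining=0 emitted=3 chunks_done=1
Byte 10 = 0x0A: mode=DATA remaining=4 emitted=3 chunks_done=1
Byte 11 = 'j': mode=DATA remaining=3 emitted=4 chunks_done=1
Byte 12 = 'g': mode=DATA remaining=2 emitted=5 chunks_done=1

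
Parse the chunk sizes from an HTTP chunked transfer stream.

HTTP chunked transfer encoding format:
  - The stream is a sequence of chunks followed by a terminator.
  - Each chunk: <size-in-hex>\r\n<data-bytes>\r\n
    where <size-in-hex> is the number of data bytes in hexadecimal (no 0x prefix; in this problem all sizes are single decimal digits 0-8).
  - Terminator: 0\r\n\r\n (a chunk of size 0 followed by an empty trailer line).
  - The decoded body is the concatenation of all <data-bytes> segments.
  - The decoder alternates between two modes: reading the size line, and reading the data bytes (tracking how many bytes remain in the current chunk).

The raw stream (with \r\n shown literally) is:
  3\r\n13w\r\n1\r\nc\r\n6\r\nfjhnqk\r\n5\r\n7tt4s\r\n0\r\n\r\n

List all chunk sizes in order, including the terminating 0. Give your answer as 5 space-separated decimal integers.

Answer: 3 1 6 5 0

Derivation:
Chunk 1: stream[0..1]='3' size=0x3=3, data at stream[3..6]='13w' -> body[0..3], body so far='13w'
Chunk 2: stream[8..9]='1' size=0x1=1, data at stream[11..12]='c' -> body[3..4], body so far='13wc'
Chunk 3: stream[14..15]='6' size=0x6=6, data at stream[17..23]='fjhnqk' -> body[4..10], body so far='13wcfjhnqk'
Chunk 4: stream[25..26]='5' size=0x5=5, data at stream[28..33]='7tt4s' -> body[10..15], body so far='13wcfjhnqk7tt4s'
Chunk 5: stream[35..36]='0' size=0 (terminator). Final body='13wcfjhnqk7tt4s' (15 bytes)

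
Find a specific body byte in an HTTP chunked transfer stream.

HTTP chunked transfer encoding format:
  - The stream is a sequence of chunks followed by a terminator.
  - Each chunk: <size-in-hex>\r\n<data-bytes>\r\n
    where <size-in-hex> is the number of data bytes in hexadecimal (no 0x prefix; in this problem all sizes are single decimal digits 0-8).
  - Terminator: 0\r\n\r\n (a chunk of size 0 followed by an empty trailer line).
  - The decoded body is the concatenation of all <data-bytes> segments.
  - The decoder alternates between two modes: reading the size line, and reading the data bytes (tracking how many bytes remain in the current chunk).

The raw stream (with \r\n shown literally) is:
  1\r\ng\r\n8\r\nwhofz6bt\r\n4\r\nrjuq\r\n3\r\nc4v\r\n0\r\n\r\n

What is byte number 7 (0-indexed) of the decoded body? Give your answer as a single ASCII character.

Chunk 1: stream[0..1]='1' size=0x1=1, data at stream[3..4]='g' -> body[0..1], body so far='g'
Chunk 2: stream[6..7]='8' size=0x8=8, data at stream[9..17]='whofz6bt' -> body[1..9], body so far='gwhofz6bt'
Chunk 3: stream[19..20]='4' size=0x4=4, data at stream[22..26]='rjuq' -> body[9..13], body so far='gwhofz6btrjuq'
Chunk 4: stream[28..29]='3' size=0x3=3, data at stream[31..34]='c4v' -> body[13..16], body so far='gwhofz6btrjuqc4v'
Chunk 5: stream[36..37]='0' size=0 (terminator). Final body='gwhofz6btrjuqc4v' (16 bytes)
Body byte 7 = 'b'

Answer: b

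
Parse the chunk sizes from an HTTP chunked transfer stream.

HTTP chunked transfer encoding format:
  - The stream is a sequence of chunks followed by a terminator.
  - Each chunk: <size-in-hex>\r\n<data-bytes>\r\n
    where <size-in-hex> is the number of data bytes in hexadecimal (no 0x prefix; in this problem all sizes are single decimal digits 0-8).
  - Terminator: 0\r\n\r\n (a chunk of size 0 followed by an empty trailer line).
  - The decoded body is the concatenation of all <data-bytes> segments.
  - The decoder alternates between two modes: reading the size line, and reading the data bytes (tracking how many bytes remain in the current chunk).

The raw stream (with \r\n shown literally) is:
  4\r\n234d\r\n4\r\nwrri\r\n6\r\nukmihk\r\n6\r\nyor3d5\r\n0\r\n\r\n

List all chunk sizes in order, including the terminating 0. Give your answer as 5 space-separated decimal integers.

Answer: 4 4 6 6 0

Derivation:
Chunk 1: stream[0..1]='4' size=0x4=4, data at stream[3..7]='234d' -> body[0..4], body so far='234d'
Chunk 2: stream[9..10]='4' size=0x4=4, data at stream[12..16]='wrri' -> body[4..8], body so far='234dwrri'
Chunk 3: stream[18..19]='6' size=0x6=6, data at stream[21..27]='ukmihk' -> body[8..14], body so far='234dwrriukmihk'
Chunk 4: stream[29..30]='6' size=0x6=6, data at stream[32..38]='yor3d5' -> body[14..20], body so far='234dwrriukmihkyor3d5'
Chunk 5: stream[40..41]='0' size=0 (terminator). Final body='234dwrriukmihkyor3d5' (20 bytes)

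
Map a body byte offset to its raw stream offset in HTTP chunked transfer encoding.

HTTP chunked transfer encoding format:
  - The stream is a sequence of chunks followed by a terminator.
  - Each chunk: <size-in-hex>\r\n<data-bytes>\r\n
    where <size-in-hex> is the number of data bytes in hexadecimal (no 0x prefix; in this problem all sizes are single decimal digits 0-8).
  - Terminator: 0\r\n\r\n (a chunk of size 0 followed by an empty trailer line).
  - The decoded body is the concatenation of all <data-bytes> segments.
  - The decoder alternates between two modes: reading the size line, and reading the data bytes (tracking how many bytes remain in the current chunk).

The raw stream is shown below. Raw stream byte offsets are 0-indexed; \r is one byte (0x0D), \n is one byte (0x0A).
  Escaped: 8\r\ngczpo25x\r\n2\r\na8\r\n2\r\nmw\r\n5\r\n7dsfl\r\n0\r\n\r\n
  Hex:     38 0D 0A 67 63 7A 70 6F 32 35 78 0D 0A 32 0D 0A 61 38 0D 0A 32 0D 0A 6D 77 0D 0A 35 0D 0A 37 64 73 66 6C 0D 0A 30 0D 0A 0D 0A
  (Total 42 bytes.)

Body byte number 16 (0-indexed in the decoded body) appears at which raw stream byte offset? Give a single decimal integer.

Answer: 34

Derivation:
Chunk 1: stream[0..1]='8' size=0x8=8, data at stream[3..11]='gczpo25x' -> body[0..8], body so far='gczpo25x'
Chunk 2: stream[13..14]='2' size=0x2=2, data at stream[16..18]='a8' -> body[8..10], body so far='gczpo25xa8'
Chunk 3: stream[20..21]='2' size=0x2=2, data at stream[23..25]='mw' -> body[10..12], body so far='gczpo25xa8mw'
Chunk 4: stream[27..28]='5' size=0x5=5, data at stream[30..35]='7dsfl' -> body[12..17], body so far='gczpo25xa8mw7dsfl'
Chunk 5: stream[37..38]='0' size=0 (terminator). Final body='gczpo25xa8mw7dsfl' (17 bytes)
Body byte 16 at stream offset 34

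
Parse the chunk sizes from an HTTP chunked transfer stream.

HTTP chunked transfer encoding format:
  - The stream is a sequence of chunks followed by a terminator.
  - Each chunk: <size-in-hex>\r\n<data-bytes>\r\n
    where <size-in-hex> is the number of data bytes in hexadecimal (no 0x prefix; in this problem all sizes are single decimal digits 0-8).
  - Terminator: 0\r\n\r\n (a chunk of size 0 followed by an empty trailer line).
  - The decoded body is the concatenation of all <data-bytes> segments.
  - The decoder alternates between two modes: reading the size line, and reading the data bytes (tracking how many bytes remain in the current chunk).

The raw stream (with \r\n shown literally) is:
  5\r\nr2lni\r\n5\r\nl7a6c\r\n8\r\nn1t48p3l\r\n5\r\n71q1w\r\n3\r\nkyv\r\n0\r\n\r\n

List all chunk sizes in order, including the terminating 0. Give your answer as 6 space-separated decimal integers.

Answer: 5 5 8 5 3 0

Derivation:
Chunk 1: stream[0..1]='5' size=0x5=5, data at stream[3..8]='r2lni' -> body[0..5], body so far='r2lni'
Chunk 2: stream[10..11]='5' size=0x5=5, data at stream[13..18]='l7a6c' -> body[5..10], body so far='r2lnil7a6c'
Chunk 3: stream[20..21]='8' size=0x8=8, data at stream[23..31]='n1t48p3l' -> body[10..18], body so far='r2lnil7a6cn1t48p3l'
Chunk 4: stream[33..34]='5' size=0x5=5, data at stream[36..41]='71q1w' -> body[18..23], body so far='r2lnil7a6cn1t48p3l71q1w'
Chunk 5: stream[43..44]='3' size=0x3=3, data at stream[46..49]='kyv' -> body[23..26], body so far='r2lnil7a6cn1t48p3l71q1wkyv'
Chunk 6: stream[51..52]='0' size=0 (terminator). Final body='r2lnil7a6cn1t48p3l71q1wkyv' (26 bytes)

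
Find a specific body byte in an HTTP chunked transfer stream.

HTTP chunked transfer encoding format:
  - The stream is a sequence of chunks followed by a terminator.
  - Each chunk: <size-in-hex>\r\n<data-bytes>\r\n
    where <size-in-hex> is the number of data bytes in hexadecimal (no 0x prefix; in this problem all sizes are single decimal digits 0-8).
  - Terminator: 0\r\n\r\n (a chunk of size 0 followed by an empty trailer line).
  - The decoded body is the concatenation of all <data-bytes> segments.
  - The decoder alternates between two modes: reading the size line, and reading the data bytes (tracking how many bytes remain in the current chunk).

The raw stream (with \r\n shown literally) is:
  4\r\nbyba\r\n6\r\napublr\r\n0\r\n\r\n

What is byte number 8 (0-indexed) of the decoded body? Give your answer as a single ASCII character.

Chunk 1: stream[0..1]='4' size=0x4=4, data at stream[3..7]='byba' -> body[0..4], body so far='byba'
Chunk 2: stream[9..10]='6' size=0x6=6, data at stream[12..18]='apublr' -> body[4..10], body so far='bybaapublr'
Chunk 3: stream[20..21]='0' size=0 (terminator). Final body='bybaapublr' (10 bytes)
Body byte 8 = 'l'

Answer: l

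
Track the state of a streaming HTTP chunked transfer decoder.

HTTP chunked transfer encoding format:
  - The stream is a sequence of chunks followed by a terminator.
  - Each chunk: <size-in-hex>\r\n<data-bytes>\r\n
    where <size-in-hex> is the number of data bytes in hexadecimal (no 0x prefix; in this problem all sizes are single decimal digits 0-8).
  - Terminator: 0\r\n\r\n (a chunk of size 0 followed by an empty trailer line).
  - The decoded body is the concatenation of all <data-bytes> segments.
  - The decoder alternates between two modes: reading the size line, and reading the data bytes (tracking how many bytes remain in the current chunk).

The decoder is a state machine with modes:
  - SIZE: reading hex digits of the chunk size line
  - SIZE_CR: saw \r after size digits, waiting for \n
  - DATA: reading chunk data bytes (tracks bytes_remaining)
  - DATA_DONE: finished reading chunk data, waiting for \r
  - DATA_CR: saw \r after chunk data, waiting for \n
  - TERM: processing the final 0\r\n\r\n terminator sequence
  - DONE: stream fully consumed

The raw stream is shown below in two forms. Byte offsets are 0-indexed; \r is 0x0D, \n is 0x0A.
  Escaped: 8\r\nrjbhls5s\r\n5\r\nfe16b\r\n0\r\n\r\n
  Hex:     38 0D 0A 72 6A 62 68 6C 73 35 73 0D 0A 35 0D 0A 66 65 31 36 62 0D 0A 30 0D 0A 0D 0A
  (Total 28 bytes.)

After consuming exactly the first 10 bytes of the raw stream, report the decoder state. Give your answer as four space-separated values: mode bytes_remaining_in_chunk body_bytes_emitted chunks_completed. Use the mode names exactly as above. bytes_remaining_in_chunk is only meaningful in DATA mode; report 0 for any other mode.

Byte 0 = '8': mode=SIZE remaining=0 emitted=0 chunks_done=0
Byte 1 = 0x0D: mode=SIZE_CR remaining=0 emitted=0 chunks_done=0
Byte 2 = 0x0A: mode=DATA remaining=8 emitted=0 chunks_done=0
Byte 3 = 'r': mode=DATA remaining=7 emitted=1 chunks_done=0
Byte 4 = 'j': mode=DATA remaining=6 emitted=2 chunks_done=0
Byte 5 = 'b': mode=DATA remaining=5 emitted=3 chunks_done=0
Byte 6 = 'h': mode=DATA remaining=4 emitted=4 chunks_done=0
Byte 7 = 'l': mode=DATA remaining=3 emitted=5 chunks_done=0
Byte 8 = 's': mode=DATA remaining=2 emitted=6 chunks_done=0
Byte 9 = '5': mode=DATA remaining=1 emitted=7 chunks_done=0

Answer: DATA 1 7 0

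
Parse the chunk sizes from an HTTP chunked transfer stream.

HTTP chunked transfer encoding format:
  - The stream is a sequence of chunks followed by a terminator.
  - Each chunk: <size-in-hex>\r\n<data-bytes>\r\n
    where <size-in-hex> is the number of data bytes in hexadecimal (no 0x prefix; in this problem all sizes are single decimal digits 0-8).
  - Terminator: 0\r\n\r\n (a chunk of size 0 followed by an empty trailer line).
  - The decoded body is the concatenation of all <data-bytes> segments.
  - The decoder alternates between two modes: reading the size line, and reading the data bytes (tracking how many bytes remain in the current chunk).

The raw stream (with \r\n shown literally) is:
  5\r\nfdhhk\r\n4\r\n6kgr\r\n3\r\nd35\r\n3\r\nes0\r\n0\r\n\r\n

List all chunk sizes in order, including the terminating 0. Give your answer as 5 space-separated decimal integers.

Chunk 1: stream[0..1]='5' size=0x5=5, data at stream[3..8]='fdhhk' -> body[0..5], body so far='fdhhk'
Chunk 2: stream[10..11]='4' size=0x4=4, data at stream[13..17]='6kgr' -> body[5..9], body so far='fdhhk6kgr'
Chunk 3: stream[19..20]='3' size=0x3=3, data at stream[22..25]='d35' -> body[9..12], body so far='fdhhk6kgrd35'
Chunk 4: stream[27..28]='3' size=0x3=3, data at stream[30..33]='es0' -> body[12..15], body so far='fdhhk6kgrd35es0'
Chunk 5: stream[35..36]='0' size=0 (terminator). Final body='fdhhk6kgrd35es0' (15 bytes)

Answer: 5 4 3 3 0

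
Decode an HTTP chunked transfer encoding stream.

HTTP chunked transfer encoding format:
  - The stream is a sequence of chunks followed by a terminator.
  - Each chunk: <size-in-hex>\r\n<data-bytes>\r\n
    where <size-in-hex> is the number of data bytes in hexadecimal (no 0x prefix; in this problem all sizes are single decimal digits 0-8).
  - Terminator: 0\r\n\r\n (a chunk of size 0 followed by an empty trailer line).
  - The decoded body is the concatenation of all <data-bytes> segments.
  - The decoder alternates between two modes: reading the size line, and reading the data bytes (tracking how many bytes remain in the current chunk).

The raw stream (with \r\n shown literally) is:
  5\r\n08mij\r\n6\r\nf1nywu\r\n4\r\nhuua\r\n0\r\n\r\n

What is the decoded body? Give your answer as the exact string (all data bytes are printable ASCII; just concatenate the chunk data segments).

Answer: 08mijf1nywuhuua

Derivation:
Chunk 1: stream[0..1]='5' size=0x5=5, data at stream[3..8]='08mij' -> body[0..5], body so far='08mij'
Chunk 2: stream[10..11]='6' size=0x6=6, data at stream[13..19]='f1nywu' -> body[5..11], body so far='08mijf1nywu'
Chunk 3: stream[21..22]='4' size=0x4=4, data at stream[24..28]='huua' -> body[11..15], body so far='08mijf1nywuhuua'
Chunk 4: stream[30..31]='0' size=0 (terminator). Final body='08mijf1nywuhuua' (15 bytes)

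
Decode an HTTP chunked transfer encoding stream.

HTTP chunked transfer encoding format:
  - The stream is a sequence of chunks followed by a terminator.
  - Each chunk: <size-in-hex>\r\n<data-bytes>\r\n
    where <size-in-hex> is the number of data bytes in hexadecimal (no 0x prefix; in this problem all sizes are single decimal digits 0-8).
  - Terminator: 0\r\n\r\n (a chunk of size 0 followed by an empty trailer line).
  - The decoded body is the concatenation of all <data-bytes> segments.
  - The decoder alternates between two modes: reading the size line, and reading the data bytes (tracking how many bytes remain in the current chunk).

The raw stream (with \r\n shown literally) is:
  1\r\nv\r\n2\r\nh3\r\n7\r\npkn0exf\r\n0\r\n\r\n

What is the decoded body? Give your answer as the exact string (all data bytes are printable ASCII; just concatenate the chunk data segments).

Chunk 1: stream[0..1]='1' size=0x1=1, data at stream[3..4]='v' -> body[0..1], body so far='v'
Chunk 2: stream[6..7]='2' size=0x2=2, data at stream[9..11]='h3' -> body[1..3], body so far='vh3'
Chunk 3: stream[13..14]='7' size=0x7=7, data at stream[16..23]='pkn0exf' -> body[3..10], body so far='vh3pkn0exf'
Chunk 4: stream[25..26]='0' size=0 (terminator). Final body='vh3pkn0exf' (10 bytes)

Answer: vh3pkn0exf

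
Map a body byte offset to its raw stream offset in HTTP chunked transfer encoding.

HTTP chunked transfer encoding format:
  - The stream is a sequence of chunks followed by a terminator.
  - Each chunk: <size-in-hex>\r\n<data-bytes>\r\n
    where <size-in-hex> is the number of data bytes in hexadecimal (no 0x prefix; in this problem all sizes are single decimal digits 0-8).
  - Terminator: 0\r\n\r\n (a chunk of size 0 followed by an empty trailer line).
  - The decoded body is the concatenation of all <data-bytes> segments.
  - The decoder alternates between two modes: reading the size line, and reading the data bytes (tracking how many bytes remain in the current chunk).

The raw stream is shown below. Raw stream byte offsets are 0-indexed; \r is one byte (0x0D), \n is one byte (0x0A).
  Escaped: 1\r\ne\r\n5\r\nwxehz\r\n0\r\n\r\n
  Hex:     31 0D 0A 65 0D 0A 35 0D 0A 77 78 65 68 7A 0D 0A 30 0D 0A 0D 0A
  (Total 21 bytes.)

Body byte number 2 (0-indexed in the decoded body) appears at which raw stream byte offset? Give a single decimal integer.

Chunk 1: stream[0..1]='1' size=0x1=1, data at stream[3..4]='e' -> body[0..1], body so far='e'
Chunk 2: stream[6..7]='5' size=0x5=5, data at stream[9..14]='wxehz' -> body[1..6], body so far='ewxehz'
Chunk 3: stream[16..17]='0' size=0 (terminator). Final body='ewxehz' (6 bytes)
Body byte 2 at stream offset 10

Answer: 10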